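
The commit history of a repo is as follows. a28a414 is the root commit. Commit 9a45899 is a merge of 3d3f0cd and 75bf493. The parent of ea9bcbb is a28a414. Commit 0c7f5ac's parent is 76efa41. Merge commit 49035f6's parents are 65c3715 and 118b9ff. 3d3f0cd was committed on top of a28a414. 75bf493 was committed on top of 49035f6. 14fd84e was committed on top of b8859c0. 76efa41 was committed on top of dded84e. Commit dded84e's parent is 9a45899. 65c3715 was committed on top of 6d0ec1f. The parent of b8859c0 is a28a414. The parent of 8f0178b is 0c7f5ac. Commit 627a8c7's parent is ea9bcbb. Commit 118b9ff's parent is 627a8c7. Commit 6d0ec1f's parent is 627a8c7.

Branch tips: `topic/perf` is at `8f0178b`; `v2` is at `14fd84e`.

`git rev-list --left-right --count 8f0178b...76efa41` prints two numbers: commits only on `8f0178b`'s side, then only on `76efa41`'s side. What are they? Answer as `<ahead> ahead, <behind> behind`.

2 ahead, 0 behind

Reachable from 8f0178b: {0c7f5ac, 118b9ff, 3d3f0cd, 49035f6, 627a8c7, 65c3715, 6d0ec1f, 75bf493, 76efa41, 8f0178b, 9a45899, a28a414, dded84e, ea9bcbb}.
Reachable from 76efa41: {118b9ff, 3d3f0cd, 49035f6, 627a8c7, 65c3715, 6d0ec1f, 75bf493, 76efa41, 9a45899, a28a414, dded84e, ea9bcbb}.
Only in 8f0178b's history (ahead): {0c7f5ac, 8f0178b} — 2.
Only in 76efa41's history (behind): {} — 0.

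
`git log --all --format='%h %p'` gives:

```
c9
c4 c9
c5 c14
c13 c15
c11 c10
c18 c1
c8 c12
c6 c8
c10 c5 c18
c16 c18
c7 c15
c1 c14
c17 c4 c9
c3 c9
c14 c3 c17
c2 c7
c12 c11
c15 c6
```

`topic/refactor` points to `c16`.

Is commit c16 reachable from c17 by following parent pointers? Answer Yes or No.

Ancestors of c17: {c17, c4, c9}.
c16 is not in that set, so it is not an ancestor of c17.

No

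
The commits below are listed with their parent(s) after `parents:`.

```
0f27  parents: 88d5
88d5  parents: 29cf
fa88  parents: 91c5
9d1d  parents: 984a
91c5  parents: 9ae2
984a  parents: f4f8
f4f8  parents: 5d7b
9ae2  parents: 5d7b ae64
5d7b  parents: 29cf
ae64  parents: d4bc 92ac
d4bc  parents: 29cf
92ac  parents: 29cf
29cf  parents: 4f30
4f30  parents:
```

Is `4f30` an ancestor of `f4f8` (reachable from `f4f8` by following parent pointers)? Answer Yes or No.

Yes

Ancestors of f4f8 (commits reachable by following parents): {29cf, 4f30, 5d7b, f4f8}.
4f30 is in that set, so it is an ancestor of f4f8.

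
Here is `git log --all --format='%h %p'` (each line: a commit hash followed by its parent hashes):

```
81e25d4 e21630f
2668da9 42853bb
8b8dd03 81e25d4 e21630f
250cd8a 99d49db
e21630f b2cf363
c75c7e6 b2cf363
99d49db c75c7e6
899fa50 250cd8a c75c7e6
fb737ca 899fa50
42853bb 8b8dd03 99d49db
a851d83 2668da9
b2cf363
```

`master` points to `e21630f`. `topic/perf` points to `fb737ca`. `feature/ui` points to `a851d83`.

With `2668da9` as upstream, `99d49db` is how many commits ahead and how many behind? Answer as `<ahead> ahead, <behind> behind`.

Reachable from 99d49db: {99d49db, b2cf363, c75c7e6}.
Reachable from 2668da9: {2668da9, 42853bb, 81e25d4, 8b8dd03, 99d49db, b2cf363, c75c7e6, e21630f}.
Only in 99d49db's history (ahead): {} — 0.
Only in 2668da9's history (behind): {2668da9, 42853bb, 81e25d4, 8b8dd03, e21630f} — 5.

0 ahead, 5 behind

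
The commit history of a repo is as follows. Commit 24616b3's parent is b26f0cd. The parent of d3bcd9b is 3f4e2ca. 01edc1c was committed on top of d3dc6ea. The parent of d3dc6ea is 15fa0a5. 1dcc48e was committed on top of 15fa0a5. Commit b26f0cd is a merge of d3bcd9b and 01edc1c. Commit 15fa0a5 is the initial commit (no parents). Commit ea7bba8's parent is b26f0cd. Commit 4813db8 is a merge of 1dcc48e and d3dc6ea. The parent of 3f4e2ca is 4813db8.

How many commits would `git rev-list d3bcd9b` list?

Walking parent pointers from d3bcd9b: reachable set = {15fa0a5, 1dcc48e, 3f4e2ca, 4813db8, d3bcd9b, d3dc6ea}.
That is 6 commits.

6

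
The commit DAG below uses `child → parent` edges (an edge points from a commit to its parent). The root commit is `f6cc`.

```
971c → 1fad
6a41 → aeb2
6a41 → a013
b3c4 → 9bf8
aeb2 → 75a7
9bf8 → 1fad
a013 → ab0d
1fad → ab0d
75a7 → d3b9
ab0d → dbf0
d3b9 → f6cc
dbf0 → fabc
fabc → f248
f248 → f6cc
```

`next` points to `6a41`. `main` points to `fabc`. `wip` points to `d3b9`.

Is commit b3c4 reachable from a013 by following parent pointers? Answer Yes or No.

Ancestors of a013: {a013, ab0d, dbf0, f248, f6cc, fabc}.
b3c4 is not in that set, so it is not an ancestor of a013.

No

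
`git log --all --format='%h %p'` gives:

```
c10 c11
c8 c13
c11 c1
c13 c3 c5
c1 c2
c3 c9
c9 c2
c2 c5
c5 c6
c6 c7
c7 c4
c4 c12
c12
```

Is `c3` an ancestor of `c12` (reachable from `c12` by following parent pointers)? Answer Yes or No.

No

Ancestors of c12: {c12}.
c3 is not in that set, so it is not an ancestor of c12.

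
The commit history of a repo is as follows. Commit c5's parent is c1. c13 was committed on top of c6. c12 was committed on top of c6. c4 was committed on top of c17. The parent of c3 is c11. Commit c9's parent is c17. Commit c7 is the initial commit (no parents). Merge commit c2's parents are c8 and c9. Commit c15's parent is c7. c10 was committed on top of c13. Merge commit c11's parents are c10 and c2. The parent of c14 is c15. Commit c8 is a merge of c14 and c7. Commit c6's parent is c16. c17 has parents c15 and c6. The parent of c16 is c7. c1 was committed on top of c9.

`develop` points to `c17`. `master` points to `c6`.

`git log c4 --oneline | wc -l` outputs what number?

Walking parent pointers from c4: reachable set = {c15, c16, c17, c4, c6, c7}.
That is 6 commits.

6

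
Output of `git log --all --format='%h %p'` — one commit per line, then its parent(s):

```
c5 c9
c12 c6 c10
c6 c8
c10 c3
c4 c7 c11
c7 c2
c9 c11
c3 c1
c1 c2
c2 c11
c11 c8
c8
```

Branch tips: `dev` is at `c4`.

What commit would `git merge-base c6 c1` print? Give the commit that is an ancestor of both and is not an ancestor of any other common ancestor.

c8

Ancestors of c6: {c6, c8}.
Ancestors of c1: {c1, c11, c2, c8}.
Common ancestors: {c8}.
The only common ancestor is c8, so it is the merge base.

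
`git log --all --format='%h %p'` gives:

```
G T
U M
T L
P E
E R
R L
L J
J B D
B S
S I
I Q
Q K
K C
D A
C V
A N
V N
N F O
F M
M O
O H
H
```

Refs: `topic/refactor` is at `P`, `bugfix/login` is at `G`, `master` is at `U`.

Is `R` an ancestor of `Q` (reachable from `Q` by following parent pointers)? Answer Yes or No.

No

Ancestors of Q: {C, F, H, K, M, N, O, Q, V}.
R is not in that set, so it is not an ancestor of Q.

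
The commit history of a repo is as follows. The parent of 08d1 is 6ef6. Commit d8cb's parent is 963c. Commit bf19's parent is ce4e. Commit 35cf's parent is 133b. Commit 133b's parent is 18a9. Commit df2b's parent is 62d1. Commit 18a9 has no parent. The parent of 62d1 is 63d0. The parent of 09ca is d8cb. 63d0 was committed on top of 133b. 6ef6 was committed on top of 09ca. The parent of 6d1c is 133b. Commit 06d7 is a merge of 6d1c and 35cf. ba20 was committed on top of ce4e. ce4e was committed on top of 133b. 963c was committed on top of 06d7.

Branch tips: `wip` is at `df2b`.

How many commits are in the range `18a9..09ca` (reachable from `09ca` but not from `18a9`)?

7

Reachable from 09ca: {06d7, 09ca, 133b, 18a9, 35cf, 6d1c, 963c, d8cb}.
Reachable from 18a9: {18a9}.
In 09ca's history but not 18a9's: {06d7, 09ca, 133b, 35cf, 6d1c, 963c, d8cb} — 7 commits.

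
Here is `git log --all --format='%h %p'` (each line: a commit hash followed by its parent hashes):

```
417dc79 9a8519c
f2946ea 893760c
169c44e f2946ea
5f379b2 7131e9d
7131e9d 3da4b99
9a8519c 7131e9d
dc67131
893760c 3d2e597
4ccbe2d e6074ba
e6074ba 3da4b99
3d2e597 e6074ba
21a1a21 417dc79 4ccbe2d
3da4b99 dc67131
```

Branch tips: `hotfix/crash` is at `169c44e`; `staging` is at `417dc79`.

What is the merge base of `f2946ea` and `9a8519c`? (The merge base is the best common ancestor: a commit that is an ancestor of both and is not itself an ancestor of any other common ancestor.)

Ancestors of f2946ea: {3d2e597, 3da4b99, 893760c, dc67131, e6074ba, f2946ea}.
Ancestors of 9a8519c: {3da4b99, 7131e9d, 9a8519c, dc67131}.
Common ancestors: {3da4b99, dc67131}.
Among these, 3da4b99 is not an ancestor of any other common ancestor — it is the merge base.

3da4b99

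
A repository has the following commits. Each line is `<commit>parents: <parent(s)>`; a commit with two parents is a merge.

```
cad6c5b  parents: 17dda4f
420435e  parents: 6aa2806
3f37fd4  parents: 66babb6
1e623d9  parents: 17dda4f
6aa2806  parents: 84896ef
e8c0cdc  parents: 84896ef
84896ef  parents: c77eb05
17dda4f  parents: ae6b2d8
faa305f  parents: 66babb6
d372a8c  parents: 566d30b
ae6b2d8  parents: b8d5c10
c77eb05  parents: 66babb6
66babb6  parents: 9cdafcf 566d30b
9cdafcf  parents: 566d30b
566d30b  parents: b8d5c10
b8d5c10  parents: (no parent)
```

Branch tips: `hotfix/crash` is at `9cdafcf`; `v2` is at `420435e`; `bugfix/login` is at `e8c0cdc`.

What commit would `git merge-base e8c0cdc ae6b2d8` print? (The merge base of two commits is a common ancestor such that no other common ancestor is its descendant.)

Ancestors of e8c0cdc: {566d30b, 66babb6, 84896ef, 9cdafcf, b8d5c10, c77eb05, e8c0cdc}.
Ancestors of ae6b2d8: {ae6b2d8, b8d5c10}.
Common ancestors: {b8d5c10}.
The only common ancestor is b8d5c10, so it is the merge base.

b8d5c10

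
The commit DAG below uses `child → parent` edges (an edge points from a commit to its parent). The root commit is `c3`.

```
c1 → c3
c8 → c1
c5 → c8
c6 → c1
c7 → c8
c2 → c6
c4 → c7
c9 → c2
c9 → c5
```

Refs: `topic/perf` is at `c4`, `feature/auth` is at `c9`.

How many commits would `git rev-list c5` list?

4

Walking parent pointers from c5: reachable set = {c1, c3, c5, c8}.
That is 4 commits.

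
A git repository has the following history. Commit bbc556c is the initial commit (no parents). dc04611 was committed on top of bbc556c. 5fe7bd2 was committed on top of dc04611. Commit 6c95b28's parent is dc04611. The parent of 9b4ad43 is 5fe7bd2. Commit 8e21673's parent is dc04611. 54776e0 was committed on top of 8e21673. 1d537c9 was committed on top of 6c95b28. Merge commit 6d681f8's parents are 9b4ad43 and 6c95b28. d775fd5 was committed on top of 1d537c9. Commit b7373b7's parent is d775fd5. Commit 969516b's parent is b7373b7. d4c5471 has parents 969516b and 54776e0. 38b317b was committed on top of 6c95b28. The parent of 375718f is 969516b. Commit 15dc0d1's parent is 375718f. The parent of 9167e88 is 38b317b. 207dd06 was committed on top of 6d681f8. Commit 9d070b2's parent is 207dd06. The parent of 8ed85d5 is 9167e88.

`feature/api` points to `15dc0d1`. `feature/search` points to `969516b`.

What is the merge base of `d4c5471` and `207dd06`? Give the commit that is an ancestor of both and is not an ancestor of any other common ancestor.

Ancestors of d4c5471: {1d537c9, 54776e0, 6c95b28, 8e21673, 969516b, b7373b7, bbc556c, d4c5471, d775fd5, dc04611}.
Ancestors of 207dd06: {207dd06, 5fe7bd2, 6c95b28, 6d681f8, 9b4ad43, bbc556c, dc04611}.
Common ancestors: {6c95b28, bbc556c, dc04611}.
Among these, 6c95b28 is not an ancestor of any other common ancestor — it is the merge base.

6c95b28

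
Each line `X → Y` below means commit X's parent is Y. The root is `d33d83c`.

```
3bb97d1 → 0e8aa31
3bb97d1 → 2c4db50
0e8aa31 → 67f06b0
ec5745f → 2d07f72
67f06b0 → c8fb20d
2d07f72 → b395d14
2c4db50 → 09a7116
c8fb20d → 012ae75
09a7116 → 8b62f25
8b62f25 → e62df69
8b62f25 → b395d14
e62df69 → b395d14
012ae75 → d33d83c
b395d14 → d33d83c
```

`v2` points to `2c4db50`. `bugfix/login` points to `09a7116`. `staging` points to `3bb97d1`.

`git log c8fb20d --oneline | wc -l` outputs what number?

3

Walking parent pointers from c8fb20d: reachable set = {012ae75, c8fb20d, d33d83c}.
That is 3 commits.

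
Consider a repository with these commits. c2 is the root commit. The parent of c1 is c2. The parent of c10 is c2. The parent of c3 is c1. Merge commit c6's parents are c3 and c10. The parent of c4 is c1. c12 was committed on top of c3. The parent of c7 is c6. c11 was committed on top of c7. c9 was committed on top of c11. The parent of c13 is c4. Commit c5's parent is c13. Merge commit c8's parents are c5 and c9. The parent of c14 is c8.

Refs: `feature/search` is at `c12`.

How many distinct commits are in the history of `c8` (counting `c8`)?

12

Walking parent pointers from c8: reachable set = {c1, c10, c11, c13, c2, c3, c4, c5, c6, c7, c8, c9}.
That is 12 commits.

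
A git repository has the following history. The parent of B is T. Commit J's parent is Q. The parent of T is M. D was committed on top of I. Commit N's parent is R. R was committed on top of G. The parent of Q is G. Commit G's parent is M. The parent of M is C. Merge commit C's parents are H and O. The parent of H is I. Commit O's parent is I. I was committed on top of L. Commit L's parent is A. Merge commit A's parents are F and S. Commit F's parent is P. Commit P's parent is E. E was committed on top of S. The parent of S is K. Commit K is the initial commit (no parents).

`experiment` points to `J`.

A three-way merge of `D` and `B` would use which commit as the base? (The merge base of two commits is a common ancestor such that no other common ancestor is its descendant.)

Ancestors of D: {A, D, E, F, I, K, L, P, S}.
Ancestors of B: {A, B, C, E, F, H, I, K, L, M, O, P, S, T}.
Common ancestors: {A, E, F, I, K, L, P, S}.
Among these, I is not an ancestor of any other common ancestor — it is the merge base.

I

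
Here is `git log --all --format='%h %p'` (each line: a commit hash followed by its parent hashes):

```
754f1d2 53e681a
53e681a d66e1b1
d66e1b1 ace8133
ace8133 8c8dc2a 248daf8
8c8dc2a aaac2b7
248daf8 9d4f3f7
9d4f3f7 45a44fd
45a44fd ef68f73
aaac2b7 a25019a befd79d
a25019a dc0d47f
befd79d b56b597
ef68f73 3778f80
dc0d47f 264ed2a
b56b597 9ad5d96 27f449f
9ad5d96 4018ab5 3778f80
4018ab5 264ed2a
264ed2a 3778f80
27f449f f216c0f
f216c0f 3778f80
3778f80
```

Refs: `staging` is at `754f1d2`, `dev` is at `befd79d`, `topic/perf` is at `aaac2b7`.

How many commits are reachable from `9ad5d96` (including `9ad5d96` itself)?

4

Walking parent pointers from 9ad5d96: reachable set = {264ed2a, 3778f80, 4018ab5, 9ad5d96}.
That is 4 commits.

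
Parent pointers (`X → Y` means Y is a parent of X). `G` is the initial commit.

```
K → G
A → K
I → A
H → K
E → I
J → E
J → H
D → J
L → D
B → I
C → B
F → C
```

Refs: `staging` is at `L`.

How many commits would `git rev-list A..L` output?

Reachable from L: {A, D, E, G, H, I, J, K, L}.
Reachable from A: {A, G, K}.
In L's history but not A's: {D, E, H, I, J, L} — 6 commits.

6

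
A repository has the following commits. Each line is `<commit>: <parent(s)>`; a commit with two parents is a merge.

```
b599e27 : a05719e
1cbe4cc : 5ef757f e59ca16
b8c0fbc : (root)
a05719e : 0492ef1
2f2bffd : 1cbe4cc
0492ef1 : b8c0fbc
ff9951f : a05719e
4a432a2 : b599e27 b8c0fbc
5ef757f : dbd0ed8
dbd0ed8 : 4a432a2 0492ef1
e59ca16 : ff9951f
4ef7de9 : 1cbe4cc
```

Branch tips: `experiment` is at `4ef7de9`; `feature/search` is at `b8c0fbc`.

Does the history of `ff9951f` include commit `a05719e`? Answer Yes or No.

Yes

Ancestors of ff9951f (commits reachable by following parents): {0492ef1, a05719e, b8c0fbc, ff9951f}.
a05719e is in that set, so it is an ancestor of ff9951f.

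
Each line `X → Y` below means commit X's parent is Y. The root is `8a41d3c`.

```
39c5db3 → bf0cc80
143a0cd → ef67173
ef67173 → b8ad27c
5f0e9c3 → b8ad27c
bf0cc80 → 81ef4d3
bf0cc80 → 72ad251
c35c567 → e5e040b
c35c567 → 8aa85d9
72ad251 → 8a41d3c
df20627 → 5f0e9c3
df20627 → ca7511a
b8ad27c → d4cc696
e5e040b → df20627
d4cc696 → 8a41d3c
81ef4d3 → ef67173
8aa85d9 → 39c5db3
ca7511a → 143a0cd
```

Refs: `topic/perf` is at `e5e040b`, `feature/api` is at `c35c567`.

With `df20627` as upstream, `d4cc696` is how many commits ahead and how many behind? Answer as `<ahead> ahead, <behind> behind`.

0 ahead, 6 behind

Reachable from d4cc696: {8a41d3c, d4cc696}.
Reachable from df20627: {143a0cd, 5f0e9c3, 8a41d3c, b8ad27c, ca7511a, d4cc696, df20627, ef67173}.
Only in d4cc696's history (ahead): {} — 0.
Only in df20627's history (behind): {143a0cd, 5f0e9c3, b8ad27c, ca7511a, df20627, ef67173} — 6.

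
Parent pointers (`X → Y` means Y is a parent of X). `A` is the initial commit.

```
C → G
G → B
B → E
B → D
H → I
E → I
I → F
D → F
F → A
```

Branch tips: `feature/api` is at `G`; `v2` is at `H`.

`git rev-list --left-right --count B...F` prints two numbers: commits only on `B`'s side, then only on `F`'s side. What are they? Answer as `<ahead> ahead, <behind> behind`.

4 ahead, 0 behind

Reachable from B: {A, B, D, E, F, I}.
Reachable from F: {A, F}.
Only in B's history (ahead): {B, D, E, I} — 4.
Only in F's history (behind): {} — 0.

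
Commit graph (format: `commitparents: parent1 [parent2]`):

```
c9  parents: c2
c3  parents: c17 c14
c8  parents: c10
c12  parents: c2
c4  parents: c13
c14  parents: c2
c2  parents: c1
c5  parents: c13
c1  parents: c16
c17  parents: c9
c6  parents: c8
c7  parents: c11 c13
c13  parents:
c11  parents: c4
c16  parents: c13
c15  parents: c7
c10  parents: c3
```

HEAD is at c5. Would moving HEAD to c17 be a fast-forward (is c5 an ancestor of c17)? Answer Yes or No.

A fast-forward from c5 to c17 is possible iff c5 is an ancestor of c17.
Ancestors of c17: {c1, c13, c16, c17, c2, c9}.
c5 is not among them, so fast-forward is not possible.

No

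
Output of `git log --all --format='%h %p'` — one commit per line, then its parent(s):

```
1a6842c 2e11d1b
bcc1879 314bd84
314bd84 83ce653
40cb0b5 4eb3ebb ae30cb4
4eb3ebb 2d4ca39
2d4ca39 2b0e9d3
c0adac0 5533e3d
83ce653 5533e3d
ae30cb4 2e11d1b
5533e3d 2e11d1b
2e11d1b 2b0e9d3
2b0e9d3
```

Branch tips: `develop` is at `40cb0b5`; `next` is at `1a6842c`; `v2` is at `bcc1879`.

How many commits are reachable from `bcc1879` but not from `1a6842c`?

4

Reachable from bcc1879: {2b0e9d3, 2e11d1b, 314bd84, 5533e3d, 83ce653, bcc1879}.
Reachable from 1a6842c: {1a6842c, 2b0e9d3, 2e11d1b}.
In bcc1879's history but not 1a6842c's: {314bd84, 5533e3d, 83ce653, bcc1879} — 4 commits.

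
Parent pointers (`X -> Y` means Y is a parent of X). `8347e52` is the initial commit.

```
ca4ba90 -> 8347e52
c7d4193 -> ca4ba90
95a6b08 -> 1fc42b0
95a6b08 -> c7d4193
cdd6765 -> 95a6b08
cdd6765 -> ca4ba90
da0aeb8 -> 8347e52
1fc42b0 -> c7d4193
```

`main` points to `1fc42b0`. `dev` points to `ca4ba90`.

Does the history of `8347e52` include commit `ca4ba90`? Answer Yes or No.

No

Ancestors of 8347e52: {8347e52}.
ca4ba90 is not in that set, so it is not an ancestor of 8347e52.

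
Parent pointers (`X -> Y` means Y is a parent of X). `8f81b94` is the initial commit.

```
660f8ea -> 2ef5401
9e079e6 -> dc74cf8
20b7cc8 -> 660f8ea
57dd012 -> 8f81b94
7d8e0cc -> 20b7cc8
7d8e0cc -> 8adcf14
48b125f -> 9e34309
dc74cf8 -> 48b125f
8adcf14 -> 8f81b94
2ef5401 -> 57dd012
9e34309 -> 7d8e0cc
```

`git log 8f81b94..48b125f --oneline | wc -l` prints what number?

8

Reachable from 48b125f: {20b7cc8, 2ef5401, 48b125f, 57dd012, 660f8ea, 7d8e0cc, 8adcf14, 8f81b94, 9e34309}.
Reachable from 8f81b94: {8f81b94}.
In 48b125f's history but not 8f81b94's: {20b7cc8, 2ef5401, 48b125f, 57dd012, 660f8ea, 7d8e0cc, 8adcf14, 9e34309} — 8 commits.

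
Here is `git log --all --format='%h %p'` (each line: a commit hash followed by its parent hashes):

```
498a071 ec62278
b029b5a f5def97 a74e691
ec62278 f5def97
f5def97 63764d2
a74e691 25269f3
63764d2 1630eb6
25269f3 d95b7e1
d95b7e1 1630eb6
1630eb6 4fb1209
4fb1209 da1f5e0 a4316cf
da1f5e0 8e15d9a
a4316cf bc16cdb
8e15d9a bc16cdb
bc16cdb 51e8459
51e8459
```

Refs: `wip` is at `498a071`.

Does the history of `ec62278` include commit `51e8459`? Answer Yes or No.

Yes

Ancestors of ec62278 (commits reachable by following parents): {1630eb6, 4fb1209, 51e8459, 63764d2, 8e15d9a, a4316cf, bc16cdb, da1f5e0, ec62278, f5def97}.
51e8459 is in that set, so it is an ancestor of ec62278.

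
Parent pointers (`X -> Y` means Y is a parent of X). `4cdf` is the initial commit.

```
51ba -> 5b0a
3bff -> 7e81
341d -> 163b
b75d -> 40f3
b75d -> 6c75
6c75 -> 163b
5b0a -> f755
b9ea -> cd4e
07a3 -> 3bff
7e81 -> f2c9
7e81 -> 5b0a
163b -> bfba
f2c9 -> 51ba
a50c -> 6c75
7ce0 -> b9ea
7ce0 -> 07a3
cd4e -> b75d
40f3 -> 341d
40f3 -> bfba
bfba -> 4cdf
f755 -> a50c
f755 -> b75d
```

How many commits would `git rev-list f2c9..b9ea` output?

Reachable from b9ea: {163b, 341d, 40f3, 4cdf, 6c75, b75d, b9ea, bfba, cd4e}.
Reachable from f2c9: {163b, 341d, 40f3, 4cdf, 51ba, 5b0a, 6c75, a50c, b75d, bfba, f2c9, f755}.
In b9ea's history but not f2c9's: {b9ea, cd4e} — 2 commits.

2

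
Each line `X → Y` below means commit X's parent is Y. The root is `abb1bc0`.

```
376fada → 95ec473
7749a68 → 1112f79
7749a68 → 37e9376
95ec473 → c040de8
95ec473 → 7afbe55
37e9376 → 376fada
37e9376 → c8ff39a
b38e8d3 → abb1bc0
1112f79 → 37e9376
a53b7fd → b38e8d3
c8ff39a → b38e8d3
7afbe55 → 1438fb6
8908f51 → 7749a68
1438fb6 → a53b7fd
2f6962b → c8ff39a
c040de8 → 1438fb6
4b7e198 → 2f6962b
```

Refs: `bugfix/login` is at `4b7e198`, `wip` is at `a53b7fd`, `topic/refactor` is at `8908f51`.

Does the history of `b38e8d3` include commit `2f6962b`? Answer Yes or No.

No

Ancestors of b38e8d3: {abb1bc0, b38e8d3}.
2f6962b is not in that set, so it is not an ancestor of b38e8d3.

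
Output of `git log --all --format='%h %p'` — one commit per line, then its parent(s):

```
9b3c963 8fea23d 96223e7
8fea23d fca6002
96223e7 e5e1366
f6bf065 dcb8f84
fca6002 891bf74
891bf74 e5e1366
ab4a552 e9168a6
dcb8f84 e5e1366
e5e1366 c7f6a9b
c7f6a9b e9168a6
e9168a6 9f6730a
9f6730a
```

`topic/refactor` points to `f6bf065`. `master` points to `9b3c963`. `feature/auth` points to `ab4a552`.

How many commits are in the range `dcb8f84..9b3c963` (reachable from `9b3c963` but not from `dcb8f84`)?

5

Reachable from 9b3c963: {891bf74, 8fea23d, 96223e7, 9b3c963, 9f6730a, c7f6a9b, e5e1366, e9168a6, fca6002}.
Reachable from dcb8f84: {9f6730a, c7f6a9b, dcb8f84, e5e1366, e9168a6}.
In 9b3c963's history but not dcb8f84's: {891bf74, 8fea23d, 96223e7, 9b3c963, fca6002} — 5 commits.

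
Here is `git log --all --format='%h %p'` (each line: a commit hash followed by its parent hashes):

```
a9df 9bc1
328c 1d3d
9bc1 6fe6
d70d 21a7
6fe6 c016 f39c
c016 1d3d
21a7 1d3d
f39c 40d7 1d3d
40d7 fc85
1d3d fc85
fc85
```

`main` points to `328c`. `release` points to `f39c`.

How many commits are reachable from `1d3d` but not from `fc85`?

Reachable from 1d3d: {1d3d, fc85}.
Reachable from fc85: {fc85}.
In 1d3d's history but not fc85's: {1d3d} — 1 commit.

1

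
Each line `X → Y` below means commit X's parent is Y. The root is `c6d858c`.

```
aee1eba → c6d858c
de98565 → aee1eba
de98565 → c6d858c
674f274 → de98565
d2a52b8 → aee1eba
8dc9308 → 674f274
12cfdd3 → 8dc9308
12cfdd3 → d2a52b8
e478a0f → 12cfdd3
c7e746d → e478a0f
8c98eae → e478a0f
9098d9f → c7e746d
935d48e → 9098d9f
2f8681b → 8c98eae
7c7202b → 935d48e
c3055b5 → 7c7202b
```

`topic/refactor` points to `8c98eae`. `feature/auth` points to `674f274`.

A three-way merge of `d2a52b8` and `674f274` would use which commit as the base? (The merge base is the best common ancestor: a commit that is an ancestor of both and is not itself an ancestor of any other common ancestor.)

aee1eba

Ancestors of d2a52b8: {aee1eba, c6d858c, d2a52b8}.
Ancestors of 674f274: {674f274, aee1eba, c6d858c, de98565}.
Common ancestors: {aee1eba, c6d858c}.
Among these, aee1eba is not an ancestor of any other common ancestor — it is the merge base.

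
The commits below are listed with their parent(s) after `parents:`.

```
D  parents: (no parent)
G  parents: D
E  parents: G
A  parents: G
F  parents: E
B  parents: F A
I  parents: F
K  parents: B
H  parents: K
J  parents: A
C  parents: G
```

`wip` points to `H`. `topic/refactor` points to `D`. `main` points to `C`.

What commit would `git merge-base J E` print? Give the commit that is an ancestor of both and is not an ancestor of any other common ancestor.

Ancestors of J: {A, D, G, J}.
Ancestors of E: {D, E, G}.
Common ancestors: {D, G}.
Among these, G is not an ancestor of any other common ancestor — it is the merge base.

G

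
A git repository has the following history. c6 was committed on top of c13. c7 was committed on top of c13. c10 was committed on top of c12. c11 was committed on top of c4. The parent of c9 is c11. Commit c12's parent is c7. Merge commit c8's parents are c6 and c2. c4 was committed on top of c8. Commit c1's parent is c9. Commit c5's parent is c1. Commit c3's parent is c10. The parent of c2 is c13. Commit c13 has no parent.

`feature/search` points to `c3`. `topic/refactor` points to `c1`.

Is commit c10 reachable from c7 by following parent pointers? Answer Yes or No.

No

Ancestors of c7: {c13, c7}.
c10 is not in that set, so it is not an ancestor of c7.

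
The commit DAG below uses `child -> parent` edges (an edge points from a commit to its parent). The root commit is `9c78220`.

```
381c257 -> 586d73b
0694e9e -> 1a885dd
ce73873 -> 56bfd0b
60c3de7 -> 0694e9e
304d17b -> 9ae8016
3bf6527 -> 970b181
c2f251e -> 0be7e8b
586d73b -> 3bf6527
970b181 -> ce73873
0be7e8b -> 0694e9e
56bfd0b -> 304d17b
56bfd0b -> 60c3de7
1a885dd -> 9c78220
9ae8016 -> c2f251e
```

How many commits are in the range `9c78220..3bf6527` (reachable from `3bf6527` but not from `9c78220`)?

Reachable from 3bf6527: {0694e9e, 0be7e8b, 1a885dd, 304d17b, 3bf6527, 56bfd0b, 60c3de7, 970b181, 9ae8016, 9c78220, c2f251e, ce73873}.
Reachable from 9c78220: {9c78220}.
In 3bf6527's history but not 9c78220's: {0694e9e, 0be7e8b, 1a885dd, 304d17b, 3bf6527, 56bfd0b, 60c3de7, 970b181, 9ae8016, c2f251e, ce73873} — 11 commits.

11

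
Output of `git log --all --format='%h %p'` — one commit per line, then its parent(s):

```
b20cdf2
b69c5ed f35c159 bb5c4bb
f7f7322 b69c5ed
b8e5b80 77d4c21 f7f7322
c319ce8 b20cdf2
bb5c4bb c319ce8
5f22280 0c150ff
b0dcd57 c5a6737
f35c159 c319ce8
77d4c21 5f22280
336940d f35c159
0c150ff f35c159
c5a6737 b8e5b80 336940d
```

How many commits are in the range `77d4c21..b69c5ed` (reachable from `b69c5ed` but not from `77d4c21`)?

2

Reachable from b69c5ed: {b20cdf2, b69c5ed, bb5c4bb, c319ce8, f35c159}.
Reachable from 77d4c21: {0c150ff, 5f22280, 77d4c21, b20cdf2, c319ce8, f35c159}.
In b69c5ed's history but not 77d4c21's: {b69c5ed, bb5c4bb} — 2 commits.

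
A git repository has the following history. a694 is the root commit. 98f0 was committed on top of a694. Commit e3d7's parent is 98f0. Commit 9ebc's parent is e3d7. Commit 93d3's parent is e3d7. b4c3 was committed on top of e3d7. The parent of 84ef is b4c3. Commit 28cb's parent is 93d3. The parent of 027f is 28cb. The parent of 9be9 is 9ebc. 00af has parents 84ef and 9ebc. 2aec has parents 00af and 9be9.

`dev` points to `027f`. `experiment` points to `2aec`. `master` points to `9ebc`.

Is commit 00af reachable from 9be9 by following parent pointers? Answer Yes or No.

Ancestors of 9be9: {98f0, 9be9, 9ebc, a694, e3d7}.
00af is not in that set, so it is not an ancestor of 9be9.

No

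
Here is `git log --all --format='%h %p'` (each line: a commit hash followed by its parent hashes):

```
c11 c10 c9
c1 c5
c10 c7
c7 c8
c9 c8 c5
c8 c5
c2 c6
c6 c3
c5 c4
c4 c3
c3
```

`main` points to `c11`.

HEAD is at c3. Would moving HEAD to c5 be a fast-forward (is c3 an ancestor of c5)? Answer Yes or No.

A fast-forward from c3 to c5 is possible iff c3 is an ancestor of c5.
Ancestors of c5: {c3, c4, c5}.
c3 is among them, so fast-forward is possible.

Yes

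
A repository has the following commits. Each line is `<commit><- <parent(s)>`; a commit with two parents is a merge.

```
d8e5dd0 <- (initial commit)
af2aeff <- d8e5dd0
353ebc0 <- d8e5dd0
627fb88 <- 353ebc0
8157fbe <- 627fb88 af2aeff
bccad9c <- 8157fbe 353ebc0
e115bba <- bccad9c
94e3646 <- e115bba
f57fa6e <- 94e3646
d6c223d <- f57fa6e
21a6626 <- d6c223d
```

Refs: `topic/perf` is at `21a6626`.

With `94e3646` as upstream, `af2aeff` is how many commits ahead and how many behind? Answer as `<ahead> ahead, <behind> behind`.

0 ahead, 6 behind

Reachable from af2aeff: {af2aeff, d8e5dd0}.
Reachable from 94e3646: {353ebc0, 627fb88, 8157fbe, 94e3646, af2aeff, bccad9c, d8e5dd0, e115bba}.
Only in af2aeff's history (ahead): {} — 0.
Only in 94e3646's history (behind): {353ebc0, 627fb88, 8157fbe, 94e3646, bccad9c, e115bba} — 6.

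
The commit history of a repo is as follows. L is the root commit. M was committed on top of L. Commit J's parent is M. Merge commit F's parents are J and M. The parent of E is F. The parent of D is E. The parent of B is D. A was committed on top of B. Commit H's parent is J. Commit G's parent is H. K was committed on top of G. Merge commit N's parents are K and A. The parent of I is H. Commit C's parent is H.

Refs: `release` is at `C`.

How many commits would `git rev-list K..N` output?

6

Reachable from N: {A, B, D, E, F, G, H, J, K, L, M, N}.
Reachable from K: {G, H, J, K, L, M}.
In N's history but not K's: {A, B, D, E, F, N} — 6 commits.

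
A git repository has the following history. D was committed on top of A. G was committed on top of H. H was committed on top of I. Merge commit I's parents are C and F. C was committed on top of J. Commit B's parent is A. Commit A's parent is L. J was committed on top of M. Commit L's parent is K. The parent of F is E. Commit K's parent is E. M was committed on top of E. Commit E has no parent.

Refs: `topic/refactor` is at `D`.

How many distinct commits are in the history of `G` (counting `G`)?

8

Walking parent pointers from G: reachable set = {C, E, F, G, H, I, J, M}.
That is 8 commits.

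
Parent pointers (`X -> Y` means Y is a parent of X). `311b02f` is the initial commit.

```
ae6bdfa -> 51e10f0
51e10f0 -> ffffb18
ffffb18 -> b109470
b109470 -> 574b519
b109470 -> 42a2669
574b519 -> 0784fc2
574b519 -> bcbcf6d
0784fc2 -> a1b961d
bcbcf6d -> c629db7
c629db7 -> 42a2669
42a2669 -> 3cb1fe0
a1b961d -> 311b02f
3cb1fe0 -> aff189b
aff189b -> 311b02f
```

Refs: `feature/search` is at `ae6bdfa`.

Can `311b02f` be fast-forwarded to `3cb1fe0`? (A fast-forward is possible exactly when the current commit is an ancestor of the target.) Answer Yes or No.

Yes

A fast-forward from 311b02f to 3cb1fe0 is possible iff 311b02f is an ancestor of 3cb1fe0.
Ancestors of 3cb1fe0: {311b02f, 3cb1fe0, aff189b}.
311b02f is among them, so fast-forward is possible.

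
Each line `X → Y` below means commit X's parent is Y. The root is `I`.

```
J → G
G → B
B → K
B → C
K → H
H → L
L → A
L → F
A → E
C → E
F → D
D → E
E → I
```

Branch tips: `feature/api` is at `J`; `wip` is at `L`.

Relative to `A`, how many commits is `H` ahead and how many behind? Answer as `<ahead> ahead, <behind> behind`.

4 ahead, 0 behind

Reachable from H: {A, D, E, F, H, I, L}.
Reachable from A: {A, E, I}.
Only in H's history (ahead): {D, F, H, L} — 4.
Only in A's history (behind): {} — 0.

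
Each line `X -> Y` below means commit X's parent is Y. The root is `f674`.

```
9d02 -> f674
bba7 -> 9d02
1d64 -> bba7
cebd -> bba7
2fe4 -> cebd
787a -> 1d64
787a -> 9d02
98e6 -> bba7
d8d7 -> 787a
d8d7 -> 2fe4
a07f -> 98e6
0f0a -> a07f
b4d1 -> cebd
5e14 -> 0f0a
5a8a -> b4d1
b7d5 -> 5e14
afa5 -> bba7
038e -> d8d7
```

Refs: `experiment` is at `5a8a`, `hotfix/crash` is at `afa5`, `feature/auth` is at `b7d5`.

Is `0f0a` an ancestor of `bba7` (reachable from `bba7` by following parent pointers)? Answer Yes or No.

Ancestors of bba7: {9d02, bba7, f674}.
0f0a is not in that set, so it is not an ancestor of bba7.

No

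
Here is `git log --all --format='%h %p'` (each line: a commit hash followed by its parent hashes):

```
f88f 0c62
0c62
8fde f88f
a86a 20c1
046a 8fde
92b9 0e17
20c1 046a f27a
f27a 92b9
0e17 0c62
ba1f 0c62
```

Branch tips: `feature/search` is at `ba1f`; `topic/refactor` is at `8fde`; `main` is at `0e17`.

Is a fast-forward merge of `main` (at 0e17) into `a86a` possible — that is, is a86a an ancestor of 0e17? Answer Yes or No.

A fast-forward from a86a to 0e17 is possible iff a86a is an ancestor of 0e17.
Ancestors of 0e17: {0c62, 0e17}.
a86a is not among them, so fast-forward is not possible.

No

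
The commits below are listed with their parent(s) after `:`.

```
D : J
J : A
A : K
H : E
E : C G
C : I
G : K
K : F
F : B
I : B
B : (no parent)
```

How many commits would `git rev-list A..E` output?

4

Reachable from E: {B, C, E, F, G, I, K}.
Reachable from A: {A, B, F, K}.
In E's history but not A's: {C, E, G, I} — 4 commits.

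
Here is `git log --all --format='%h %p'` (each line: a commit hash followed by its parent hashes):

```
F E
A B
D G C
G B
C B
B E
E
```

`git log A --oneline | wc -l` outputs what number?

Walking parent pointers from A: reachable set = {A, B, E}.
That is 3 commits.

3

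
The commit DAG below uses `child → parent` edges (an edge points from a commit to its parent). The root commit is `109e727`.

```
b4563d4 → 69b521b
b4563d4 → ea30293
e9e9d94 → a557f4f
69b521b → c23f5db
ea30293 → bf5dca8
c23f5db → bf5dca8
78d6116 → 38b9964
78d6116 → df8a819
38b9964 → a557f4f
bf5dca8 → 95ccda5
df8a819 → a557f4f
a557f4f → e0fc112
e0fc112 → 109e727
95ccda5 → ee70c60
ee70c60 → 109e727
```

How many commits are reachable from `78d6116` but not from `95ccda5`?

5

Reachable from 78d6116: {109e727, 38b9964, 78d6116, a557f4f, df8a819, e0fc112}.
Reachable from 95ccda5: {109e727, 95ccda5, ee70c60}.
In 78d6116's history but not 95ccda5's: {38b9964, 78d6116, a557f4f, df8a819, e0fc112} — 5 commits.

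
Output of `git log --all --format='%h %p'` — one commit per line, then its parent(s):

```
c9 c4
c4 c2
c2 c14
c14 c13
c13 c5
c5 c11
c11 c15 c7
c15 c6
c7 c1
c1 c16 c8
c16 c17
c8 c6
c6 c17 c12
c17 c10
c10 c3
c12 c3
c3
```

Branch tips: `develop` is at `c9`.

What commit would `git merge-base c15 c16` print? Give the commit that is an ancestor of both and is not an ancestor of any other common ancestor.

Ancestors of c15: {c10, c12, c15, c17, c3, c6}.
Ancestors of c16: {c10, c16, c17, c3}.
Common ancestors: {c10, c17, c3}.
Among these, c17 is not an ancestor of any other common ancestor — it is the merge base.

c17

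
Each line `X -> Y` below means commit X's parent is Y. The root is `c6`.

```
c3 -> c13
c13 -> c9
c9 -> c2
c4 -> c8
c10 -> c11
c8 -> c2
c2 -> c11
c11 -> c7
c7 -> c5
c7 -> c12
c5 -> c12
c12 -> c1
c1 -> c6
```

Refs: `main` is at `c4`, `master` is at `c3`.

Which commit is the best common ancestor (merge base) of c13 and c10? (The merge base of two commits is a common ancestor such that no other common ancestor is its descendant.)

c11

Ancestors of c13: {c1, c11, c12, c13, c2, c5, c6, c7, c9}.
Ancestors of c10: {c1, c10, c11, c12, c5, c6, c7}.
Common ancestors: {c1, c11, c12, c5, c6, c7}.
Among these, c11 is not an ancestor of any other common ancestor — it is the merge base.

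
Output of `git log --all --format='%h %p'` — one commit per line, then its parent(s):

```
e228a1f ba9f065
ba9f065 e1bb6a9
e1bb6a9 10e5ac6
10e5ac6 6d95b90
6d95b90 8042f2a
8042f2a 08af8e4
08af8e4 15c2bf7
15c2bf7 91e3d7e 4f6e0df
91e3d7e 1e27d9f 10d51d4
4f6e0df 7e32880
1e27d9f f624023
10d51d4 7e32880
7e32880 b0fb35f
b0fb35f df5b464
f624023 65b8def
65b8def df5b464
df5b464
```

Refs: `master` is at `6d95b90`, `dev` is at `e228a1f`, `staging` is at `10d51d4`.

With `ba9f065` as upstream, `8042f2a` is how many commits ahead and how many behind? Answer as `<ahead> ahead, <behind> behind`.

0 ahead, 4 behind

Reachable from 8042f2a: {08af8e4, 10d51d4, 15c2bf7, 1e27d9f, 4f6e0df, 65b8def, 7e32880, 8042f2a, 91e3d7e, b0fb35f, df5b464, f624023}.
Reachable from ba9f065: {08af8e4, 10d51d4, 10e5ac6, 15c2bf7, 1e27d9f, 4f6e0df, 65b8def, 6d95b90, 7e32880, 8042f2a, 91e3d7e, b0fb35f, ba9f065, df5b464, e1bb6a9, f624023}.
Only in 8042f2a's history (ahead): {} — 0.
Only in ba9f065's history (behind): {10e5ac6, 6d95b90, ba9f065, e1bb6a9} — 4.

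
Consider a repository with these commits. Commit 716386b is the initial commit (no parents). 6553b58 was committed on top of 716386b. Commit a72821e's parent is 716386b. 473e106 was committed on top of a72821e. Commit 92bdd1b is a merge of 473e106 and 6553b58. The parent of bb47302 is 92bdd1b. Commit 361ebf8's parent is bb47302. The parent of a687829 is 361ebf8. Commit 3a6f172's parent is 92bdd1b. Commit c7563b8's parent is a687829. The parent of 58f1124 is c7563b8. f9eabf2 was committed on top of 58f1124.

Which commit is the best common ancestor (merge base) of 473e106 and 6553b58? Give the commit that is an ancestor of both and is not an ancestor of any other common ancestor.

Ancestors of 473e106: {473e106, 716386b, a72821e}.
Ancestors of 6553b58: {6553b58, 716386b}.
Common ancestors: {716386b}.
The only common ancestor is 716386b, so it is the merge base.

716386b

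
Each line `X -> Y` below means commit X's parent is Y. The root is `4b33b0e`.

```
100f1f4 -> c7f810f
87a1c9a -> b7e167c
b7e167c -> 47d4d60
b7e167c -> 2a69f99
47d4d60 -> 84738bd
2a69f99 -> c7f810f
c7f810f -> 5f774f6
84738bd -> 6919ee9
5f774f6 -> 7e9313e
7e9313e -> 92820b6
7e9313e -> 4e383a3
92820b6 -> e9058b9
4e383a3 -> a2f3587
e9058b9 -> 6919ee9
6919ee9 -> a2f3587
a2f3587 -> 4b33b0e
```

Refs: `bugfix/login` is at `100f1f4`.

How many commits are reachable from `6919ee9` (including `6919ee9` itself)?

Walking parent pointers from 6919ee9: reachable set = {4b33b0e, 6919ee9, a2f3587}.
That is 3 commits.

3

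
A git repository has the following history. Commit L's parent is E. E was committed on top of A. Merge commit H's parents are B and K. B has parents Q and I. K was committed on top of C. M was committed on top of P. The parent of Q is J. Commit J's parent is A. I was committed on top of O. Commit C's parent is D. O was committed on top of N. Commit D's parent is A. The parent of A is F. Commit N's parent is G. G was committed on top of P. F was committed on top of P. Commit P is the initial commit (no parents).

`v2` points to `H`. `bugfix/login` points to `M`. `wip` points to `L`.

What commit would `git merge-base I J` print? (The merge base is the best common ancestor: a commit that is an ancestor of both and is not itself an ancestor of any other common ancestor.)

Ancestors of I: {G, I, N, O, P}.
Ancestors of J: {A, F, J, P}.
Common ancestors: {P}.
The only common ancestor is P, so it is the merge base.

P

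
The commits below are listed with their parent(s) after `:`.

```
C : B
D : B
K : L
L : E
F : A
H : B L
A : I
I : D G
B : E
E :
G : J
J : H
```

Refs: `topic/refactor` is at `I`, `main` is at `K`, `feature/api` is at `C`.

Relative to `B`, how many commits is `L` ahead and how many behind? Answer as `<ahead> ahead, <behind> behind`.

Reachable from L: {E, L}.
Reachable from B: {B, E}.
Only in L's history (ahead): {L} — 1.
Only in B's history (behind): {B} — 1.

1 ahead, 1 behind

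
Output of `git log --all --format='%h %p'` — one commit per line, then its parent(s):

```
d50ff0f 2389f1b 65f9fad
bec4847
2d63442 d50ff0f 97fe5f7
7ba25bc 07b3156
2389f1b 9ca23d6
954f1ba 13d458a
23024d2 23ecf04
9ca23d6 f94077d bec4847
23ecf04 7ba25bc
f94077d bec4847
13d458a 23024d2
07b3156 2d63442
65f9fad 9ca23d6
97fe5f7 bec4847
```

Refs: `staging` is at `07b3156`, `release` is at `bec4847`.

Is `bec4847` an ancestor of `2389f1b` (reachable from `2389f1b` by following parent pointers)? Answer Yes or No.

Ancestors of 2389f1b (commits reachable by following parents): {2389f1b, 9ca23d6, bec4847, f94077d}.
bec4847 is in that set, so it is an ancestor of 2389f1b.

Yes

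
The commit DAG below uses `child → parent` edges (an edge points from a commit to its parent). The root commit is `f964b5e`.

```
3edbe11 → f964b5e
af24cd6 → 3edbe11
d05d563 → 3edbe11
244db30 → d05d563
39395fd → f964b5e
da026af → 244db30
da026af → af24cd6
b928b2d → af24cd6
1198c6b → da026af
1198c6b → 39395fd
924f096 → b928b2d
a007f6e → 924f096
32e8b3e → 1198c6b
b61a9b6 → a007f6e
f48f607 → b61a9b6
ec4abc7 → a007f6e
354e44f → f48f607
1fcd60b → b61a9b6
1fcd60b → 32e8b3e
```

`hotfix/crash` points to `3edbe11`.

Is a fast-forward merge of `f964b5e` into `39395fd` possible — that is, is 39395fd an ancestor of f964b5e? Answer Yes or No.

A fast-forward from 39395fd to f964b5e is possible iff 39395fd is an ancestor of f964b5e.
Ancestors of f964b5e: {f964b5e}.
39395fd is not among them, so fast-forward is not possible.

No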